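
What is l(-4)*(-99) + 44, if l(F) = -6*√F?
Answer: 44 + 1188*I ≈ 44.0 + 1188.0*I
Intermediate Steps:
l(-4)*(-99) + 44 = -12*I*(-99) + 44 = 1188*I + 44 = 44 + 1188*I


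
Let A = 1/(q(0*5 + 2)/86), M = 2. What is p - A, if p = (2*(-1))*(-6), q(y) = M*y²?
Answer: 5/4 ≈ 1.2500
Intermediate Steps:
q(y) = 2*y²
p = 12 (p = -2*(-6) = 12)
A = 43/4 (A = 1/((2*(0*5 + 2)²)/86) = 1/((2*(0 + 2)²)*(1/86)) = 1/((2*2²)*(1/86)) = 1/((2*4)*(1/86)) = 1/(8*(1/86)) = 1/(4/43) = 43/4 ≈ 10.750)
p - A = 12 - 1*43/4 = 12 - 43/4 = 5/4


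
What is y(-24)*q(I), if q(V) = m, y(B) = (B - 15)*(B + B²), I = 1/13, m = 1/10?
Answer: -10764/5 ≈ -2152.8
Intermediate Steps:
m = ⅒ ≈ 0.10000
I = 1/13 ≈ 0.076923
y(B) = (-15 + B)*(B + B²)
q(V) = ⅒
y(-24)*q(I) = -24*(-15 + (-24)² - 14*(-24))*(⅒) = -24*(-15 + 576 + 336)*(⅒) = -24*897*(⅒) = -21528*⅒ = -10764/5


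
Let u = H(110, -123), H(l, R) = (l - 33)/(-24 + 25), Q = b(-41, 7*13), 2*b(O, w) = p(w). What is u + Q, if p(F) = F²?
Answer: 8435/2 ≈ 4217.5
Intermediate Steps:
b(O, w) = w²/2
Q = 8281/2 (Q = (7*13)²/2 = (½)*91² = (½)*8281 = 8281/2 ≈ 4140.5)
H(l, R) = -33 + l (H(l, R) = (-33 + l)/1 = (-33 + l)*1 = -33 + l)
u = 77 (u = -33 + 110 = 77)
u + Q = 77 + 8281/2 = 8435/2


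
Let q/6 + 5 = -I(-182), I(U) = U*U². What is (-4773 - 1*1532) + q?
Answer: 36165073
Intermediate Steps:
I(U) = U³
q = 36171378 (q = -30 + 6*(-1*(-182)³) = -30 + 6*(-1*(-6028568)) = -30 + 6*6028568 = -30 + 36171408 = 36171378)
(-4773 - 1*1532) + q = (-4773 - 1*1532) + 36171378 = (-4773 - 1532) + 36171378 = -6305 + 36171378 = 36165073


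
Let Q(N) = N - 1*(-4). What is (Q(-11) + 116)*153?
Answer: 16677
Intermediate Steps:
Q(N) = 4 + N (Q(N) = N + 4 = 4 + N)
(Q(-11) + 116)*153 = ((4 - 11) + 116)*153 = (-7 + 116)*153 = 109*153 = 16677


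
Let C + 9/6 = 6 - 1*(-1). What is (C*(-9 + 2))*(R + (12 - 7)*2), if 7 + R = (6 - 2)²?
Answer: -1463/2 ≈ -731.50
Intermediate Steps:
C = 11/2 (C = -3/2 + (6 - 1*(-1)) = -3/2 + (6 + 1) = -3/2 + 7 = 11/2 ≈ 5.5000)
R = 9 (R = -7 + (6 - 2)² = -7 + 4² = -7 + 16 = 9)
(C*(-9 + 2))*(R + (12 - 7)*2) = (11*(-9 + 2)/2)*(9 + (12 - 7)*2) = ((11/2)*(-7))*(9 + 5*2) = -77*(9 + 10)/2 = -77/2*19 = -1463/2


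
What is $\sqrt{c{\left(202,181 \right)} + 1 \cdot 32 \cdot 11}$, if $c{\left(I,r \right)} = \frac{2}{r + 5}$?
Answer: $\frac{\sqrt{3044541}}{93} \approx 18.762$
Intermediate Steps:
$c{\left(I,r \right)} = \frac{2}{5 + r}$
$\sqrt{c{\left(202,181 \right)} + 1 \cdot 32 \cdot 11} = \sqrt{\frac{2}{5 + 181} + 1 \cdot 32 \cdot 11} = \sqrt{\frac{2}{186} + 32 \cdot 11} = \sqrt{2 \cdot \frac{1}{186} + 352} = \sqrt{\frac{1}{93} + 352} = \sqrt{\frac{32737}{93}} = \frac{\sqrt{3044541}}{93}$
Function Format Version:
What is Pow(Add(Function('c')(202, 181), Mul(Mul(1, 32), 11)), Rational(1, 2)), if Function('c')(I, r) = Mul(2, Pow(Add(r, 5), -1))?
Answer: Mul(Rational(1, 93), Pow(3044541, Rational(1, 2))) ≈ 18.762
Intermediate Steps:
Function('c')(I, r) = Mul(2, Pow(Add(5, r), -1))
Pow(Add(Function('c')(202, 181), Mul(Mul(1, 32), 11)), Rational(1, 2)) = Pow(Add(Mul(2, Pow(Add(5, 181), -1)), Mul(Mul(1, 32), 11)), Rational(1, 2)) = Pow(Add(Mul(2, Pow(186, -1)), Mul(32, 11)), Rational(1, 2)) = Pow(Add(Mul(2, Rational(1, 186)), 352), Rational(1, 2)) = Pow(Add(Rational(1, 93), 352), Rational(1, 2)) = Pow(Rational(32737, 93), Rational(1, 2)) = Mul(Rational(1, 93), Pow(3044541, Rational(1, 2)))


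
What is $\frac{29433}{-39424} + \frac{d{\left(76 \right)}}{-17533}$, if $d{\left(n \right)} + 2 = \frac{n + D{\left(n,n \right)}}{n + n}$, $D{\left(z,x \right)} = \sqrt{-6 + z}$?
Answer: $- \frac{515989653}{691220992} - \frac{\sqrt{70}}{2665016} \approx -0.74649$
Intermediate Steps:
$d{\left(n \right)} = -2 + \frac{n + \sqrt{-6 + n}}{2 n}$ ($d{\left(n \right)} = -2 + \frac{n + \sqrt{-6 + n}}{n + n} = -2 + \frac{n + \sqrt{-6 + n}}{2 n}$)
$\frac{29433}{-39424} + \frac{d{\left(76 \right)}}{-17533} = \frac{29433}{-39424} + \frac{\frac{1}{2} \cdot \frac{1}{76} \left(\sqrt{-6 + 76} - 228\right)}{-17533} = 29433 \left(- \frac{1}{39424}\right) + \frac{1}{2} \cdot \frac{1}{76} \left(\sqrt{70} - 228\right) \left(- \frac{1}{17533}\right) = - \frac{29433}{39424} + \frac{1}{2} \cdot \frac{1}{76} \left(-228 + \sqrt{70}\right) \left(- \frac{1}{17533}\right) = - \frac{29433}{39424} + \left(- \frac{3}{2} + \frac{\sqrt{70}}{152}\right) \left(- \frac{1}{17533}\right) = - \frac{29433}{39424} + \left(\frac{3}{35066} - \frac{\sqrt{70}}{2665016}\right) = - \frac{515989653}{691220992} - \frac{\sqrt{70}}{2665016}$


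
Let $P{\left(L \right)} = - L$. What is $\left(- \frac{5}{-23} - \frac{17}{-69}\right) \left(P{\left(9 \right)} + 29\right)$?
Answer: $\frac{640}{69} \approx 9.2754$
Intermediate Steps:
$\left(- \frac{5}{-23} - \frac{17}{-69}\right) \left(P{\left(9 \right)} + 29\right) = \left(- \frac{5}{-23} - \frac{17}{-69}\right) \left(\left(-1\right) 9 + 29\right) = \left(\left(-5\right) \left(- \frac{1}{23}\right) - - \frac{17}{69}\right) \left(-9 + 29\right) = \left(\frac{5}{23} + \frac{17}{69}\right) 20 = \frac{32}{69} \cdot 20 = \frac{640}{69}$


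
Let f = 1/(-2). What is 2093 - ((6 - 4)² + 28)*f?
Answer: 2109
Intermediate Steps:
f = -½ ≈ -0.50000
2093 - ((6 - 4)² + 28)*f = 2093 - ((6 - 4)² + 28)*(-1)/2 = 2093 - (2² + 28)*(-1)/2 = 2093 - (4 + 28)*(-1)/2 = 2093 - 32*(-1)/2 = 2093 - 1*(-16) = 2093 + 16 = 2109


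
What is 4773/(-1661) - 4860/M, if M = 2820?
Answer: -358872/78067 ≈ -4.5970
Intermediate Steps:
4773/(-1661) - 4860/M = 4773/(-1661) - 4860/2820 = 4773*(-1/1661) - 4860*1/2820 = -4773/1661 - 81/47 = -358872/78067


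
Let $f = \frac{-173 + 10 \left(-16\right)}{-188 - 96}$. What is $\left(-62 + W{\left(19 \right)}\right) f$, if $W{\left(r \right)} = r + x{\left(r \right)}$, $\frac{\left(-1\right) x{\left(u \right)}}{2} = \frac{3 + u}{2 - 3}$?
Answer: $\frac{333}{284} \approx 1.1725$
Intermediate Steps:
$f = \frac{333}{284}$ ($f = \frac{-173 - 160}{-284} = \left(-333\right) \left(- \frac{1}{284}\right) = \frac{333}{284} \approx 1.1725$)
$x{\left(u \right)} = 6 + 2 u$ ($x{\left(u \right)} = - 2 \frac{3 + u}{2 - 3} = - 2 \frac{3 + u}{-1} = - 2 \left(3 + u\right) \left(-1\right) = - 2 \left(-3 - u\right) = 6 + 2 u$)
$W{\left(r \right)} = 6 + 3 r$ ($W{\left(r \right)} = r + \left(6 + 2 r\right) = 6 + 3 r$)
$\left(-62 + W{\left(19 \right)}\right) f = \left(-62 + \left(6 + 3 \cdot 19\right)\right) \frac{333}{284} = \left(-62 + \left(6 + 57\right)\right) \frac{333}{284} = \left(-62 + 63\right) \frac{333}{284} = 1 \cdot \frac{333}{284} = \frac{333}{284}$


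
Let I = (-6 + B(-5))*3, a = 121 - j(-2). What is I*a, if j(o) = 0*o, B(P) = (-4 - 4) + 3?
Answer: -3993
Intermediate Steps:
B(P) = -5 (B(P) = -8 + 3 = -5)
j(o) = 0
a = 121 (a = 121 - 1*0 = 121 + 0 = 121)
I = -33 (I = (-6 - 5)*3 = -11*3 = -33)
I*a = -33*121 = -3993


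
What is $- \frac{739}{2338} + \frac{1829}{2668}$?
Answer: $\frac{1152275}{3118892} \approx 0.36945$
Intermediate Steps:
$- \frac{739}{2338} + \frac{1829}{2668} = \frac{1152275}{3118892}$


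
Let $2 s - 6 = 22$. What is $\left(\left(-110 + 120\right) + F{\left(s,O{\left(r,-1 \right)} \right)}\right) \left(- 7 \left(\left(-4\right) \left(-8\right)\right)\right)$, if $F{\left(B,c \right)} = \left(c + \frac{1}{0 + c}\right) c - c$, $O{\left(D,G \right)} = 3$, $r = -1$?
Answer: $-3808$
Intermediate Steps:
$s = 14$ ($s = 3 + \frac{1}{2} \cdot 22 = 3 + 11 = 14$)
$F{\left(B,c \right)} = - c + c \left(c + \frac{1}{c}\right)$ ($F{\left(B,c \right)} = \left(c + \frac{1}{c}\right) c - c = c \left(c + \frac{1}{c}\right) - c = - c + c \left(c + \frac{1}{c}\right)$)
$\left(\left(-110 + 120\right) + F{\left(s,O{\left(r,-1 \right)} \right)}\right) \left(- 7 \left(\left(-4\right) \left(-8\right)\right)\right) = \left(\left(-110 + 120\right) + \left(1 + 3^{2} - 3\right)\right) \left(- 7 \left(\left(-4\right) \left(-8\right)\right)\right) = \left(10 + \left(1 + 9 - 3\right)\right) \left(\left(-7\right) 32\right) = \left(10 + 7\right) \left(-224\right) = 17 \left(-224\right) = -3808$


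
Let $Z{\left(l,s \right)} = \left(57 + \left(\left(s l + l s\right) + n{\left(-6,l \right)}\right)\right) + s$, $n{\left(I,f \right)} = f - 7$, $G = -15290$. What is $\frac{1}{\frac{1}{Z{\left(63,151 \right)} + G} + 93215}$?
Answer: $\frac{4000}{372860001} \approx 1.0728 \cdot 10^{-5}$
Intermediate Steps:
$n{\left(I,f \right)} = -7 + f$
$Z{\left(l,s \right)} = 50 + l + s + 2 l s$ ($Z{\left(l,s \right)} = \left(57 + \left(\left(s l + l s\right) + \left(-7 + l\right)\right)\right) + s = \left(57 + \left(\left(l s + l s\right) + \left(-7 + l\right)\right)\right) + s = \left(57 + \left(2 l s + \left(-7 + l\right)\right)\right) + s = \left(57 + \left(-7 + l + 2 l s\right)\right) + s = \left(50 + l + 2 l s\right) + s = 50 + l + s + 2 l s$)
$\frac{1}{\frac{1}{Z{\left(63,151 \right)} + G} + 93215} = \frac{1}{\frac{1}{\left(50 + 63 + 151 + 2 \cdot 63 \cdot 151\right) - 15290} + 93215} = \frac{1}{\frac{1}{\left(50 + 63 + 151 + 19026\right) - 15290} + 93215} = \frac{1}{\frac{1}{19290 - 15290} + 93215} = \frac{1}{\frac{1}{4000} + 93215} = \frac{1}{\frac{372860001}{4000}} = \frac{4000}{372860001}$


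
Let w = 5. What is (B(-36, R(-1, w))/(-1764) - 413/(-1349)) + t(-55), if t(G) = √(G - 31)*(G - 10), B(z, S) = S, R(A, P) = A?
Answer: 729881/2379636 - 65*I*√86 ≈ 0.30672 - 602.79*I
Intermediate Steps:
t(G) = √(-31 + G)*(-10 + G)
(B(-36, R(-1, w))/(-1764) - 413/(-1349)) + t(-55) = (-1/(-1764) - 413/(-1349)) + √(-31 - 55)*(-10 - 55) = (-1*(-1/1764) - 413*(-1/1349)) + √(-86)*(-65) = (1/1764 + 413/1349) + (I*√86)*(-65) = 729881/2379636 - 65*I*√86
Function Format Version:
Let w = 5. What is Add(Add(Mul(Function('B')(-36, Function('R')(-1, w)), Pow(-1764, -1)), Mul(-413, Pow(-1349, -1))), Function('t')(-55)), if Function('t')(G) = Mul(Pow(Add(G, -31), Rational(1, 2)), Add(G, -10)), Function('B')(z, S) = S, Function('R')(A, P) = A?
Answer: Add(Rational(729881, 2379636), Mul(-65, I, Pow(86, Rational(1, 2)))) ≈ Add(0.30672, Mul(-602.79, I))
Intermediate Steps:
Function('t')(G) = Mul(Pow(Add(-31, G), Rational(1, 2)), Add(-10, G))
Add(Add(Mul(Function('B')(-36, Function('R')(-1, w)), Pow(-1764, -1)), Mul(-413, Pow(-1349, -1))), Function('t')(-55)) = Add(Add(Mul(-1, Pow(-1764, -1)), Mul(-413, Pow(-1349, -1))), Mul(Pow(Add(-31, -55), Rational(1, 2)), Add(-10, -55))) = Add(Add(Mul(-1, Rational(-1, 1764)), Mul(-413, Rational(-1, 1349))), Mul(Pow(-86, Rational(1, 2)), -65)) = Add(Add(Rational(1, 1764), Rational(413, 1349)), Mul(Mul(I, Pow(86, Rational(1, 2))), -65)) = Add(Rational(729881, 2379636), Mul(-65, I, Pow(86, Rational(1, 2))))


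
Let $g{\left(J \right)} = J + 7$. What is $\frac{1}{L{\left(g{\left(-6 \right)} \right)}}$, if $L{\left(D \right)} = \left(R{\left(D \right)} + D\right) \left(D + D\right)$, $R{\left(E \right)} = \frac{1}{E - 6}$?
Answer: $\frac{5}{8} \approx 0.625$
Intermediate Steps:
$R{\left(E \right)} = \frac{1}{-6 + E}$
$g{\left(J \right)} = 7 + J$
$L{\left(D \right)} = 2 D \left(D + \frac{1}{-6 + D}\right)$ ($L{\left(D \right)} = \left(\frac{1}{-6 + D} + D\right) \left(D + D\right) = \left(D + \frac{1}{-6 + D}\right) 2 D = 2 D \left(D + \frac{1}{-6 + D}\right)$)
$\frac{1}{L{\left(g{\left(-6 \right)} \right)}} = \frac{1}{2 \left(7 - 6\right) \frac{1}{-6 + \left(7 - 6\right)} \left(1 + \left(7 - 6\right) \left(-6 + \left(7 - 6\right)\right)\right)} = \frac{1}{2 \cdot 1 \frac{1}{-6 + 1} \left(1 + 1 \left(-6 + 1\right)\right)} = \frac{1}{2 \cdot 1 \frac{1}{-5} \left(1 + 1 \left(-5\right)\right)} = \frac{1}{2 \cdot 1 \left(- \frac{1}{5}\right) \left(1 - 5\right)} = \frac{1}{2 \cdot 1 \left(- \frac{1}{5}\right) \left(-4\right)} = \frac{1}{\frac{8}{5}} = \frac{5}{8}$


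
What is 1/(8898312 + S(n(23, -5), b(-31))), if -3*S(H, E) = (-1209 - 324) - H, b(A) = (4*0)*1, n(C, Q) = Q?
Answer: 3/26696464 ≈ 1.1237e-7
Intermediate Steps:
b(A) = 0 (b(A) = 0*1 = 0)
S(H, E) = 511 + H/3 (S(H, E) = -((-1209 - 324) - H)/3 = -(-1533 - H)/3 = 511 + H/3)
1/(8898312 + S(n(23, -5), b(-31))) = 1/(8898312 + (511 + (1/3)*(-5))) = 1/(8898312 + (511 - 5/3)) = 1/(8898312 + 1528/3) = 1/(26696464/3) = 3/26696464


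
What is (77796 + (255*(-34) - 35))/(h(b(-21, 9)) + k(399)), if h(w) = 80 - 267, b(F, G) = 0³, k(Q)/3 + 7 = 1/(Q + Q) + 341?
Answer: 18378206/216791 ≈ 84.774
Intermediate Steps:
k(Q) = 1002 + 3/(2*Q) (k(Q) = -21 + 3*(1/(Q + Q) + 341) = -21 + 3*(1/(2*Q) + 341) = -21 + 3*(341 + 1/(2*Q)) = -21 + (1023 + 3/(2*Q)) = 1002 + 3/(2*Q))
b(F, G) = 0
h(w) = -187
(77796 + (255*(-34) - 35))/(h(b(-21, 9)) + k(399)) = (77796 + (255*(-34) - 35))/(-187 + (1002 + (3/2)/399)) = (77796 + (-8670 - 35))/(-187 + (1002 + (3/2)*(1/399))) = (77796 - 8705)/(-187 + (1002 + 1/266)) = 69091/(-187 + 266533/266) = 69091/(216791/266) = 69091*(266/216791) = 18378206/216791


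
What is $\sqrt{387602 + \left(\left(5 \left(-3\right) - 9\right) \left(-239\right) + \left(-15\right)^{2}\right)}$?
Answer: $\sqrt{393563} \approx 627.35$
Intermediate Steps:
$\sqrt{387602 + \left(\left(5 \left(-3\right) - 9\right) \left(-239\right) + \left(-15\right)^{2}\right)} = \sqrt{387602 + \left(\left(-15 - 9\right) \left(-239\right) + 225\right)} = \sqrt{387602 + \left(\left(-24\right) \left(-239\right) + 225\right)} = \sqrt{387602 + \left(5736 + 225\right)} = \sqrt{387602 + 5961} = \sqrt{393563}$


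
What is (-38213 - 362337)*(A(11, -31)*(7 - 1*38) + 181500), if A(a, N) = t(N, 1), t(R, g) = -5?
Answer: -72761910250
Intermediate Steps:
A(a, N) = -5
(-38213 - 362337)*(A(11, -31)*(7 - 1*38) + 181500) = (-38213 - 362337)*(-5*(7 - 1*38) + 181500) = -400550*(-5*(7 - 38) + 181500) = -400550*(-5*(-31) + 181500) = -400550*(155 + 181500) = -400550*181655 = -72761910250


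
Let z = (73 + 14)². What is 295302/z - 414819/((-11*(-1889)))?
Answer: 998771749/52425417 ≈ 19.051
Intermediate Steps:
z = 7569 (z = 87² = 7569)
295302/z - 414819/((-11*(-1889))) = 295302/7569 - 414819/((-11*(-1889))) = 295302*(1/7569) - 414819/20779 = 98434/2523 - 414819*1/20779 = 98434/2523 - 414819/20779 = 998771749/52425417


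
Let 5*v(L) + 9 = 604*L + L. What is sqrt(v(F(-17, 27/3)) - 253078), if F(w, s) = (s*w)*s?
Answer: 2*I*sqrt(2623105)/5 ≈ 647.84*I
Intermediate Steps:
F(w, s) = w*s**2
v(L) = -9/5 + 121*L (v(L) = -9/5 + (604*L + L)/5 = -9/5 + (605*L)/5 = -9/5 + 121*L)
sqrt(v(F(-17, 27/3)) - 253078) = sqrt((-9/5 + 121*(-17*(27/3)**2)) - 253078) = sqrt((-9/5 + 121*(-17*(27*(1/3))**2)) - 253078) = sqrt((-9/5 + 121*(-17*9**2)) - 253078) = sqrt((-9/5 + 121*(-17*81)) - 253078) = sqrt((-9/5 + 121*(-1377)) - 253078) = sqrt((-9/5 - 166617) - 253078) = sqrt(-833094/5 - 253078) = sqrt(-2098484/5) = 2*I*sqrt(2623105)/5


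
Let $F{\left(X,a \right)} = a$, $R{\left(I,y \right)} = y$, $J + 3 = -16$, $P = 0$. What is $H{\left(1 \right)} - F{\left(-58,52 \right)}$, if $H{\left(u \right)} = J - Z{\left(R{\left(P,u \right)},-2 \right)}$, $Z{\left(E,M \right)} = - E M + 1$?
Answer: $-74$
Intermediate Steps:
$J = -19$ ($J = -3 - 16 = -19$)
$Z{\left(E,M \right)} = 1 - E M$ ($Z{\left(E,M \right)} = - E M + 1 = 1 - E M$)
$H{\left(u \right)} = -20 - 2 u$ ($H{\left(u \right)} = -19 - \left(1 - u \left(-2\right)\right) = -19 - \left(1 + 2 u\right) = -20 - 2 u$)
$H{\left(1 \right)} - F{\left(-58,52 \right)} = \left(-20 - 2\right) - 52 = -22 - 52 = -74$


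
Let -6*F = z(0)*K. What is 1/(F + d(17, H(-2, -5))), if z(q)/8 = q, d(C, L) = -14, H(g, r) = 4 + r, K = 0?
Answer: -1/14 ≈ -0.071429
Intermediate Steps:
z(q) = 8*q
F = 0 (F = -8*0*0/6 = -0*0 = -1/6*0 = 0)
1/(F + d(17, H(-2, -5))) = 1/(0 - 14) = 1/(-14) = -1/14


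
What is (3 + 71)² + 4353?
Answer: 9829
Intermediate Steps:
(3 + 71)² + 4353 = 74² + 4353 = 5476 + 4353 = 9829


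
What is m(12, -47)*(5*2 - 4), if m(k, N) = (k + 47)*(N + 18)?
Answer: -10266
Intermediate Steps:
m(k, N) = (18 + N)*(47 + k) (m(k, N) = (47 + k)*(18 + N) = (18 + N)*(47 + k))
m(12, -47)*(5*2 - 4) = (846 + 18*12 + 47*(-47) - 47*12)*(5*2 - 4) = (846 + 216 - 2209 - 564)*(10 - 4) = -1711*6 = -10266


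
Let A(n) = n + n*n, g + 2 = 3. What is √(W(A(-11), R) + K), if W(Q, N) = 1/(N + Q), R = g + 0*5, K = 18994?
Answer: √234025185/111 ≈ 137.82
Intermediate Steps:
g = 1 (g = -2 + 3 = 1)
A(n) = n + n²
R = 1 (R = 1 + 0*5 = 1 + 0 = 1)
√(W(A(-11), R) + K) = √(1/(1 - 11*(1 - 11)) + 18994) = √(1/(1 - 11*(-10)) + 18994) = √(1/(1 + 110) + 18994) = √(1/111 + 18994) = √(2108335/111) = √234025185/111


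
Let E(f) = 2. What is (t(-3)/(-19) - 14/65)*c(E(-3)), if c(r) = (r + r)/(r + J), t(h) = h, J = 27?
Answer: -284/35815 ≈ -0.0079296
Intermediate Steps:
c(r) = 2*r/(27 + r) (c(r) = (r + r)/(r + 27) = (2*r)/(27 + r) = 2*r/(27 + r))
(t(-3)/(-19) - 14/65)*c(E(-3)) = (-3/(-19) - 14/65)*(2*2/(27 + 2)) = (-3*(-1/19) - 14*1/65)*(2*2/29) = (3/19 - 14/65)*(2*2*(1/29)) = -71/1235*4/29 = -284/35815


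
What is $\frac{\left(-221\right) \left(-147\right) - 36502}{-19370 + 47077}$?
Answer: $- \frac{4015}{27707} \approx -0.14491$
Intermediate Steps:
$\frac{\left(-221\right) \left(-147\right) - 36502}{-19370 + 47077} = \frac{32487 - 36502}{27707} = \left(-4015\right) \frac{1}{27707} = - \frac{4015}{27707}$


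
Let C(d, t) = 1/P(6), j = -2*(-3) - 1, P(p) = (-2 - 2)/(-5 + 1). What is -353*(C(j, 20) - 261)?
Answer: 91780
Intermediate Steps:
P(p) = 1 (P(p) = -4/(-4) = -4*(-¼) = 1)
j = 5 (j = 6 - 1 = 5)
C(d, t) = 1 (C(d, t) = 1/1 = 1)
-353*(C(j, 20) - 261) = -353*(1 - 261) = -353*(-260) = 91780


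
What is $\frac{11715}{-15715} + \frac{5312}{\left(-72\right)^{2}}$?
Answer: $\frac{71086}{254583} \approx 0.27923$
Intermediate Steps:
$\frac{11715}{-15715} + \frac{5312}{\left(-72\right)^{2}} = 11715 \left(- \frac{1}{15715}\right) + \frac{5312}{5184} = - \frac{2343}{3143} + 5312 \cdot \frac{1}{5184} = - \frac{2343}{3143} + \frac{83}{81} = \frac{71086}{254583}$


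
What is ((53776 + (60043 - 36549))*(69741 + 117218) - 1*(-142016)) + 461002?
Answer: 14446924948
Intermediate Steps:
((53776 + (60043 - 36549))*(69741 + 117218) - 1*(-142016)) + 461002 = ((53776 + 23494)*186959 + 142016) + 461002 = (77270*186959 + 142016) + 461002 = (14446321930 + 142016) + 461002 = 14446463946 + 461002 = 14446924948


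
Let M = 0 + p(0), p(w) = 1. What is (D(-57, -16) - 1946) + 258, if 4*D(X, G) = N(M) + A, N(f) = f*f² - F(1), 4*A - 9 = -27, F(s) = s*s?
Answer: -13513/8 ≈ -1689.1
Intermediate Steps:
F(s) = s²
A = -9/2 (A = 9/4 + (¼)*(-27) = 9/4 - 27/4 = -9/2 ≈ -4.5000)
M = 1 (M = 0 + 1 = 1)
N(f) = -1 + f³ (N(f) = f*f² - 1*1² = f³ - 1*1 = f³ - 1 = -1 + f³)
D(X, G) = -9/8 (D(X, G) = ((-1 + 1³) - 9/2)/4 = ((-1 + 1) - 9/2)/4 = (0 - 9/2)/4 = (¼)*(-9/2) = -9/8)
(D(-57, -16) - 1946) + 258 = (-9/8 - 1946) + 258 = -15577/8 + 258 = -13513/8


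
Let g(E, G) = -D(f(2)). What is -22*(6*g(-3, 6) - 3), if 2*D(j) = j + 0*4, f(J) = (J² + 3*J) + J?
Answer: 858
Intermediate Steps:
f(J) = J² + 4*J
D(j) = j/2 (D(j) = (j + 0*4)/2 = (j + 0)/2 = j/2)
g(E, G) = -6 (g(E, G) = -2*(4 + 2)/2 = -2*6/2 = -12/2 = -1*6 = -6)
-22*(6*g(-3, 6) - 3) = -22*(6*(-6) - 3) = -22*(-36 - 3) = -22*(-39) = 858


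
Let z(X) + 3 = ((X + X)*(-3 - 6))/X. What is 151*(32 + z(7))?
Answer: 1661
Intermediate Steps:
z(X) = -21 (z(X) = -3 + ((X + X)*(-3 - 6))/X = -3 + ((2*X)*(-9))/X = -3 + (-18*X)/X = -3 - 18 = -21)
151*(32 + z(7)) = 151*(32 - 21) = 151*11 = 1661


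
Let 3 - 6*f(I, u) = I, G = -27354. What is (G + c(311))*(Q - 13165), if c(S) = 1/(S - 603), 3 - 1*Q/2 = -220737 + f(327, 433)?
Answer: -3421972589087/292 ≈ -1.1719e+10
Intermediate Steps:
f(I, u) = ½ - I/6
Q = 441588 (Q = 6 - 2*(-220737 + (½ - ⅙*327)) = 6 - 2*(-220737 + (½ - 109/2)) = 6 - 2*(-220737 - 54) = 6 - 2*(-220791) = 6 + 441582 = 441588)
c(S) = 1/(-603 + S)
(G + c(311))*(Q - 13165) = (-27354 + 1/(-603 + 311))*(441588 - 13165) = (-27354 + 1/(-292))*428423 = (-27354 - 1/292)*428423 = -7987369/292*428423 = -3421972589087/292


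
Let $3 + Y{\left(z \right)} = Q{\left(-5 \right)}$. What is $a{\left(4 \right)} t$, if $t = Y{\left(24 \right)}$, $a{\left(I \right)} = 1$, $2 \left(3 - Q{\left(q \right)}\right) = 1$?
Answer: $- \frac{1}{2} \approx -0.5$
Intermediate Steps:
$Q{\left(q \right)} = \frac{5}{2}$ ($Q{\left(q \right)} = 3 - \frac{1}{2} = \frac{5}{2}$)
$Y{\left(z \right)} = - \frac{1}{2}$ ($Y{\left(z \right)} = -3 + \frac{5}{2} = - \frac{1}{2}$)
$t = - \frac{1}{2} \approx -0.5$
$a{\left(4 \right)} t = 1 \left(- \frac{1}{2}\right) = - \frac{1}{2}$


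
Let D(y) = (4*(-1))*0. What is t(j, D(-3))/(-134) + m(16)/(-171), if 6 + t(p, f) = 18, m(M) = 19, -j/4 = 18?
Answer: -121/603 ≈ -0.20066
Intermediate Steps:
j = -72 (j = -4*18 = -72)
D(y) = 0 (D(y) = -4*0 = 0)
t(p, f) = 12 (t(p, f) = -6 + 18 = 12)
t(j, D(-3))/(-134) + m(16)/(-171) = 12/(-134) + 19/(-171) = 12*(-1/134) + 19*(-1/171) = -6/67 - ⅑ = -121/603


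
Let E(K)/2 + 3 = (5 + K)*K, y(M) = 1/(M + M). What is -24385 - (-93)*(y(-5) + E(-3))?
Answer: -260683/10 ≈ -26068.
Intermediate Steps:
y(M) = 1/(2*M)
E(K) = -6 + 2*K*(5 + K) (E(K) = -6 + 2*((5 + K)*K) = -6 + 2*(K*(5 + K)) = -6 + 2*K*(5 + K))
-24385 - (-93)*(y(-5) + E(-3)) = -24385 - (-93)*((½)/(-5) + (-6 + 2*(-3)² + 10*(-3))) = -24385 - (-93)*((½)*(-⅕) + (-6 + 2*9 - 30)) = -24385 - (-93)*(-⅒ + (-6 + 18 - 30)) = -24385 - (-93)*(-⅒ - 18) = -24385 - (-93)*(-181)/10 = -24385 - 1*16833/10 = -24385 - 16833/10 = -260683/10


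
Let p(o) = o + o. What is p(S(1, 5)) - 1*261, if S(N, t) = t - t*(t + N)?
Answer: -311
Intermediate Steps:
S(N, t) = t - t*(N + t)
p(o) = 2*o
p(S(1, 5)) - 1*261 = 2*(5*(1 - 1*1 - 1*5)) - 1*261 = 2*(5*(1 - 1 - 5)) - 261 = 2*(5*(-5)) - 261 = 2*(-25) - 261 = -50 - 261 = -311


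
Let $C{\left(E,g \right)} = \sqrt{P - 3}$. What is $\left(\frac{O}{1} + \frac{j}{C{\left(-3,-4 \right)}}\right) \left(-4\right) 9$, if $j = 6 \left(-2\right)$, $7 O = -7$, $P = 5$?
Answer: $36 + 216 \sqrt{2} \approx 341.47$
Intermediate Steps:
$O = -1$ ($O = \frac{1}{7} \left(-7\right) = -1$)
$C{\left(E,g \right)} = \sqrt{2}$ ($C{\left(E,g \right)} = \sqrt{5 - 3} = \sqrt{2}$)
$j = -12$
$\left(\frac{O}{1} + \frac{j}{C{\left(-3,-4 \right)}}\right) \left(-4\right) 9 = \left(- 1^{-1} - \frac{12}{\sqrt{2}}\right) \left(-4\right) 9 = \left(\left(-1\right) 1 - 12 \frac{\sqrt{2}}{2}\right) \left(-4\right) 9 = \left(-1 - 6 \sqrt{2}\right) \left(-4\right) 9 = \left(4 + 24 \sqrt{2}\right) 9 = 36 + 216 \sqrt{2}$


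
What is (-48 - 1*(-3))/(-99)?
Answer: 5/11 ≈ 0.45455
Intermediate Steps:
(-48 - 1*(-3))/(-99) = -(-48 + 3)/99 = -1/99*(-45) = 5/11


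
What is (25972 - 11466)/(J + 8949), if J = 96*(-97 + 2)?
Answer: -14506/171 ≈ -84.830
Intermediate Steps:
J = -9120 (J = 96*(-95) = -9120)
(25972 - 11466)/(J + 8949) = (25972 - 11466)/(-9120 + 8949) = 14506/(-171) = 14506*(-1/171) = -14506/171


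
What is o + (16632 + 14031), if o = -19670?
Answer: 10993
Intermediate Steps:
o + (16632 + 14031) = -19670 + (16632 + 14031) = -19670 + 30663 = 10993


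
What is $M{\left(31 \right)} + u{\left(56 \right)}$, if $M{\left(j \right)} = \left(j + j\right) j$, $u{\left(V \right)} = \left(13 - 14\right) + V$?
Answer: $1977$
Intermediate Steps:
$u{\left(V \right)} = -1 + V$
$M{\left(j \right)} = 2 j^{2}$ ($M{\left(j \right)} = 2 j j = 2 j^{2}$)
$M{\left(31 \right)} + u{\left(56 \right)} = 2 \cdot 31^{2} + \left(-1 + 56\right) = 2 \cdot 961 + 55 = 1922 + 55 = 1977$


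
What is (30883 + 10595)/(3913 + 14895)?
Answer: 20739/9404 ≈ 2.2053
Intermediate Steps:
(30883 + 10595)/(3913 + 14895) = 41478/18808 = 41478*(1/18808) = 20739/9404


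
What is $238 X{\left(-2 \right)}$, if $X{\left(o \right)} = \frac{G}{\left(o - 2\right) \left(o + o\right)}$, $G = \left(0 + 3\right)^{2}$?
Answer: $\frac{1071}{8} \approx 133.88$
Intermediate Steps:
$G = 9$ ($G = 3^{2} = 9$)
$X{\left(o \right)} = \frac{9}{2 o \left(-2 + o\right)}$ ($X{\left(o \right)} = \frac{9}{\left(o - 2\right) \left(o + o\right)} = \frac{9}{\left(-2 + o\right) 2 o} = \frac{9}{2 o \left(-2 + o\right)}$)
$238 X{\left(-2 \right)} = 238 \frac{9}{2 \left(-2\right) \left(-2 - 2\right)} = 238 \cdot \frac{9}{2} \left(- \frac{1}{2}\right) \frac{1}{-4} = 238 \cdot \frac{9}{2} \left(- \frac{1}{2}\right) \left(- \frac{1}{4}\right) = 238 \cdot \frac{9}{16} = \frac{1071}{8}$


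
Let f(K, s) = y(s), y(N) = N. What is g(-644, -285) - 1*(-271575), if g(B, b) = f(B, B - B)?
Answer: 271575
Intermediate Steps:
f(K, s) = s
g(B, b) = 0 (g(B, b) = B - B = 0)
g(-644, -285) - 1*(-271575) = 0 - 1*(-271575) = 0 + 271575 = 271575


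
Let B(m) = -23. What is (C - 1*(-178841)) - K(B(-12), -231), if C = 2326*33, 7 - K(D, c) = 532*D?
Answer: 243356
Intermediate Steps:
K(D, c) = 7 - 532*D
C = 76758
(C - 1*(-178841)) - K(B(-12), -231) = (76758 - 1*(-178841)) - (7 - 532*(-23)) = (76758 + 178841) - (7 + 12236) = 255599 - 1*12243 = 255599 - 12243 = 243356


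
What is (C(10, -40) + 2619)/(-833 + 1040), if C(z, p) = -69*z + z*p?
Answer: 1529/207 ≈ 7.3865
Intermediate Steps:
C(z, p) = -69*z + p*z
(C(10, -40) + 2619)/(-833 + 1040) = (10*(-69 - 40) + 2619)/(-833 + 1040) = (10*(-109) + 2619)/207 = (-1090 + 2619)*(1/207) = 1529*(1/207) = 1529/207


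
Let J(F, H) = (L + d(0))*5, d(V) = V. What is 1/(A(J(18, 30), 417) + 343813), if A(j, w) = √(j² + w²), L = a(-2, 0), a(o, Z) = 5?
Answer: 343813/118207204455 - √174514/118207204455 ≈ 2.9050e-6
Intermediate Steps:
L = 5
J(F, H) = 25 (J(F, H) = (5 + 0)*5 = 5*5 = 25)
1/(A(J(18, 30), 417) + 343813) = 1/(√(25² + 417²) + 343813) = 1/(√(625 + 173889) + 343813) = 1/(√174514 + 343813) = 1/(343813 + √174514)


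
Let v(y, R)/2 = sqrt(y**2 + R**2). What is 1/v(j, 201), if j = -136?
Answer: sqrt(58897)/117794 ≈ 0.0020603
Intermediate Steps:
v(y, R) = 2*sqrt(R**2 + y**2) (v(y, R) = 2*sqrt(y**2 + R**2) = 2*sqrt(R**2 + y**2))
1/v(j, 201) = 1/(2*sqrt(201**2 + (-136)**2)) = 1/(2*sqrt(40401 + 18496)) = 1/(2*sqrt(58897)) = sqrt(58897)/117794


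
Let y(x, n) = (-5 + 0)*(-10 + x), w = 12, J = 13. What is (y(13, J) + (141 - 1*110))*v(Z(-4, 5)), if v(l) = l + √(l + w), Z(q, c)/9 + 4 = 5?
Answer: 144 + 16*√21 ≈ 217.32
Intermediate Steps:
Z(q, c) = 9 (Z(q, c) = -36 + 9*5 = -36 + 45 = 9)
y(x, n) = 50 - 5*x (y(x, n) = -5*(-10 + x) = 50 - 5*x)
v(l) = l + √(12 + l) (v(l) = l + √(l + 12) = l + √(12 + l))
(y(13, J) + (141 - 1*110))*v(Z(-4, 5)) = ((50 - 5*13) + (141 - 1*110))*(9 + √(12 + 9)) = ((50 - 65) + (141 - 110))*(9 + √21) = (-15 + 31)*(9 + √21) = 16*(9 + √21) = 144 + 16*√21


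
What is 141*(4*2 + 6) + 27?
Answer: 2001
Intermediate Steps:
141*(4*2 + 6) + 27 = 141*(8 + 6) + 27 = 141*14 + 27 = 1974 + 27 = 2001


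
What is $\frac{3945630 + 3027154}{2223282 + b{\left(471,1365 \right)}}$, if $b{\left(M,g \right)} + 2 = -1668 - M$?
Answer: $\frac{536368}{170857} \approx 3.1393$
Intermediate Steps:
$b{\left(M,g \right)} = -1670 - M$ ($b{\left(M,g \right)} = -2 - \left(1668 + M\right) = -1670 - M$)
$\frac{3945630 + 3027154}{2223282 + b{\left(471,1365 \right)}} = \frac{3945630 + 3027154}{2223282 - 2141} = \frac{6972784}{2223282 - 2141} = \frac{6972784}{2221141} = 6972784 \cdot \frac{1}{2221141} = \frac{536368}{170857}$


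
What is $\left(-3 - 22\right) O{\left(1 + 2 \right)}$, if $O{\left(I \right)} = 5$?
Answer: $-125$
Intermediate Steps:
$\left(-3 - 22\right) O{\left(1 + 2 \right)} = \left(-3 - 22\right) 5 = \left(-25\right) 5 = -125$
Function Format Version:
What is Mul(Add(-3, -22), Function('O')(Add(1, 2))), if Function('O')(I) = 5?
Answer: -125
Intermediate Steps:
Mul(Add(-3, -22), Function('O')(Add(1, 2))) = Mul(Add(-3, -22), 5) = Mul(-25, 5) = -125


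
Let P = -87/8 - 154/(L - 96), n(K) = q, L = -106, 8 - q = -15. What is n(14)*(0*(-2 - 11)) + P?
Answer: -8171/808 ≈ -10.113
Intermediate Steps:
q = 23 (q = 8 - 1*(-15) = 8 + 15 = 23)
n(K) = 23
P = -8171/808 (P = -87/8 - 154/(-106 - 96) = -87*1/8 - 154/(-202) = -87/8 - 154*(-1/202) = -87/8 + 77/101 = -8171/808 ≈ -10.113)
n(14)*(0*(-2 - 11)) + P = 23*(0*(-2 - 11)) - 8171/808 = 23*(0*(-13)) - 8171/808 = 23*0 - 8171/808 = 0 - 8171/808 = -8171/808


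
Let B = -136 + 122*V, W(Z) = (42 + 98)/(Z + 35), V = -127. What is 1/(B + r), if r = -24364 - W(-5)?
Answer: -3/119996 ≈ -2.5001e-5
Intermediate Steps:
W(Z) = 140/(35 + Z)
B = -15630 (B = -136 + 122*(-127) = -136 - 15494 = -15630)
r = -73106/3 (r = -24364 - 140/(35 - 5) = -24364 - 140/30 = -24364 - 1*14/3 = -24364 - 14/3 = -73106/3 ≈ -24369.)
1/(B + r) = 1/(-15630 - 73106/3) = 1/(-119996/3) = -3/119996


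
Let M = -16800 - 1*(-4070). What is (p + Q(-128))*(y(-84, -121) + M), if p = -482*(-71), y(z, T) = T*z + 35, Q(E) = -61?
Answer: -86461491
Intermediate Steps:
y(z, T) = 35 + T*z
M = -12730 (M = -16800 + 4070 = -12730)
p = 34222
(p + Q(-128))*(y(-84, -121) + M) = (34222 - 61)*((35 - 121*(-84)) - 12730) = 34161*((35 + 10164) - 12730) = 34161*(10199 - 12730) = 34161*(-2531) = -86461491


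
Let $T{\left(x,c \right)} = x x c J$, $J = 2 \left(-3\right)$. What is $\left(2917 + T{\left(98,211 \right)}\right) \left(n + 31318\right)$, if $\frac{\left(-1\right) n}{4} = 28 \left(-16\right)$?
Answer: $-402476783170$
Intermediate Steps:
$J = -6$
$n = 1792$ ($n = - 4 \cdot 28 \left(-16\right) = \left(-4\right) \left(-448\right) = 1792$)
$T{\left(x,c \right)} = - 6 c x^{2}$ ($T{\left(x,c \right)} = x x c \left(-6\right) = x c x \left(-6\right) = c x^{2} \left(-6\right) = - 6 c x^{2}$)
$\left(2917 + T{\left(98,211 \right)}\right) \left(n + 31318\right) = \left(2917 - 1266 \cdot 98^{2}\right) \left(1792 + 31318\right) = \left(2917 - 1266 \cdot 9604\right) 33110 = \left(2917 - 12158664\right) 33110 = \left(-12155747\right) 33110 = -402476783170$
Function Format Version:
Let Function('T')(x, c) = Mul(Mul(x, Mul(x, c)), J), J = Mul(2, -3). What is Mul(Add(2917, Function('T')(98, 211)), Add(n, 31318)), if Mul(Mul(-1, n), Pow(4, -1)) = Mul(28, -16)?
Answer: -402476783170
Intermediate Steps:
J = -6
n = 1792 (n = Mul(-4, Mul(28, -16)) = Mul(-4, -448) = 1792)
Function('T')(x, c) = Mul(-6, c, Pow(x, 2)) (Function('T')(x, c) = Mul(Mul(x, Mul(x, c)), -6) = Mul(Mul(x, Mul(c, x)), -6) = Mul(Mul(c, Pow(x, 2)), -6) = Mul(-6, c, Pow(x, 2)))
Mul(Add(2917, Function('T')(98, 211)), Add(n, 31318)) = Mul(Add(2917, Mul(-6, 211, Pow(98, 2))), Add(1792, 31318)) = Mul(Add(2917, Mul(-6, 211, 9604)), 33110) = Mul(Add(2917, -12158664), 33110) = Mul(-12155747, 33110) = -402476783170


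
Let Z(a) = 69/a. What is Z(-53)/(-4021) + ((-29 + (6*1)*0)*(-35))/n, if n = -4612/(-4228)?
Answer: 228639427172/245719289 ≈ 930.49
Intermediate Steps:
n = 1153/1057 (n = -4612*(-1/4228) = 1153/1057 ≈ 1.0908)
Z(-53)/(-4021) + ((-29 + (6*1)*0)*(-35))/n = (69/(-53))/(-4021) + ((-29 + (6*1)*0)*(-35))/(1153/1057) = (69*(-1/53))*(-1/4021) + ((-29 + 6*0)*(-35))*(1057/1153) = -69/53*(-1/4021) + ((-29 + 0)*(-35))*(1057/1153) = 69/213113 - 29*(-35)*(1057/1153) = 69/213113 + 1015*(1057/1153) = 69/213113 + 1072855/1153 = 228639427172/245719289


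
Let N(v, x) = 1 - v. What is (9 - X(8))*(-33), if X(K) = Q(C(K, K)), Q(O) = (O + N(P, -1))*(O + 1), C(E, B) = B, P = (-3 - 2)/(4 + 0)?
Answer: 10989/4 ≈ 2747.3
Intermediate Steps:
P = -5/4 ≈ -1.2500
Q(O) = (1 + O)*(9/4 + O) (Q(O) = (O + (1 - 1*(-5/4)))*(O + 1) = (O + (1 + 5/4))*(1 + O) = (O + 9/4)*(1 + O) = (9/4 + O)*(1 + O) = (1 + O)*(9/4 + O))
X(K) = 9/4 + K**2 + 13*K/4
(9 - X(8))*(-33) = (9 - (9/4 + 8**2 + (13/4)*8))*(-33) = (9 - (9/4 + 64 + 26))*(-33) = (9 - 1*369/4)*(-33) = (9 - 369/4)*(-33) = -333/4*(-33) = 10989/4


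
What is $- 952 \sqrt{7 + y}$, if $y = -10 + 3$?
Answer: $0$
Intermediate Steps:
$y = -7$
$- 952 \sqrt{7 + y} = - 952 \sqrt{7 - 7} = - 952 \sqrt{0} = \left(-952\right) 0 = 0$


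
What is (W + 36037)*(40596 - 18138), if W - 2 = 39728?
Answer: 1701575286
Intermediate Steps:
W = 39730 (W = 2 + 39728 = 39730)
(W + 36037)*(40596 - 18138) = (39730 + 36037)*(40596 - 18138) = 75767*22458 = 1701575286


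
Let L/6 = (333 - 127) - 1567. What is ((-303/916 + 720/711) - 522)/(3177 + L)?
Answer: 37724665/361023996 ≈ 0.10449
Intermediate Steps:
L = -8166 (L = 6*((333 - 127) - 1567) = 6*(206 - 1567) = 6*(-1361) = -8166)
((-303/916 + 720/711) - 522)/(3177 + L) = ((-303/916 + 720/711) - 522)/(3177 - 8166) = ((-303*1/916 + 720*(1/711)) - 522)/(-4989) = ((-303/916 + 80/79) - 522)*(-1/4989) = (49343/72364 - 522)*(-1/4989) = -37724665/72364*(-1/4989) = 37724665/361023996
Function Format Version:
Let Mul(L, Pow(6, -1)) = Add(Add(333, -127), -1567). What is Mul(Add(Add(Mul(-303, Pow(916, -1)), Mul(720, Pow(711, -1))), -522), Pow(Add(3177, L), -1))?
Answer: Rational(37724665, 361023996) ≈ 0.10449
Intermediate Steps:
L = -8166 (L = Mul(6, Add(Add(333, -127), -1567)) = Mul(6, Add(206, -1567)) = Mul(6, -1361) = -8166)
Mul(Add(Add(Mul(-303, Pow(916, -1)), Mul(720, Pow(711, -1))), -522), Pow(Add(3177, L), -1)) = Mul(Add(Add(Mul(-303, Pow(916, -1)), Mul(720, Pow(711, -1))), -522), Pow(Add(3177, -8166), -1)) = Mul(Add(Add(Mul(-303, Rational(1, 916)), Mul(720, Rational(1, 711))), -522), Pow(-4989, -1)) = Mul(Add(Add(Rational(-303, 916), Rational(80, 79)), -522), Rational(-1, 4989)) = Mul(Add(Rational(49343, 72364), -522), Rational(-1, 4989)) = Mul(Rational(-37724665, 72364), Rational(-1, 4989)) = Rational(37724665, 361023996)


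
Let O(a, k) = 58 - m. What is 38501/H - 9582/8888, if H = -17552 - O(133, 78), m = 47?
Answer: -255242777/78049972 ≈ -3.2702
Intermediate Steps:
O(a, k) = 11 (O(a, k) = 58 - 1*47 = 58 - 47 = 11)
H = -17563 (H = -17552 - 1*11 = -17552 - 11 = -17563)
38501/H - 9582/8888 = 38501/(-17563) - 9582/8888 = 38501*(-1/17563) - 9582*1/8888 = -38501/17563 - 4791/4444 = -255242777/78049972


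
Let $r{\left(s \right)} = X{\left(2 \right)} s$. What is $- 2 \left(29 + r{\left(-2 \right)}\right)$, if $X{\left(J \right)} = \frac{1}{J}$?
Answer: $-56$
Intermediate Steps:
$r{\left(s \right)} = \frac{s}{2}$
$- 2 \left(29 + r{\left(-2 \right)}\right) = - 2 \left(29 + \frac{1}{2} \left(-2\right)\right) = - 2 \left(29 - 1\right) = \left(-2\right) 28 = -56$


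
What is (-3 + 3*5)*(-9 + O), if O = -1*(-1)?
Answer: -96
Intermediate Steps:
O = 1
(-3 + 3*5)*(-9 + O) = (-3 + 3*5)*(-9 + 1) = (-3 + 15)*(-8) = 12*(-8) = -96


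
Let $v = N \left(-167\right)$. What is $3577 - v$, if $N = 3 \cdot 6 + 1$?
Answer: $6750$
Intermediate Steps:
$N = 19$ ($N = 18 + 1 = 19$)
$v = -3173$ ($v = 19 \left(-167\right) = -3173$)
$3577 - v = 3577 - -3173 = 3577 + 3173 = 6750$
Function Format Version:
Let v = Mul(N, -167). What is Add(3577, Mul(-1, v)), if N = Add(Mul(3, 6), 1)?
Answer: 6750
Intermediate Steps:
N = 19 (N = Add(18, 1) = 19)
v = -3173 (v = Mul(19, -167) = -3173)
Add(3577, Mul(-1, v)) = Add(3577, Mul(-1, -3173)) = Add(3577, 3173) = 6750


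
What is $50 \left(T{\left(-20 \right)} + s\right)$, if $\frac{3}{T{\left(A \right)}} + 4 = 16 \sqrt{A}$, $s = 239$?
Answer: $\frac{2557275}{214} - \frac{100 i \sqrt{5}}{107} \approx 11950.0 - 2.0898 i$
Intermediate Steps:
$T{\left(A \right)} = \frac{3}{-4 + 16 \sqrt{A}}$
$50 \left(T{\left(-20 \right)} + s\right) = 50 \left(\frac{3}{4 \left(-1 + 4 \sqrt{-20}\right)} + 239\right) = 50 \left(\frac{3}{4 \left(-1 + 4 \cdot 2 i \sqrt{5}\right)} + 239\right) = 50 \left(\frac{3}{4 \left(-1 + 8 i \sqrt{5}\right)} + 239\right) = 50 \left(239 + \frac{3}{4 \left(-1 + 8 i \sqrt{5}\right)}\right) = 11950 + \frac{75}{2 \left(-1 + 8 i \sqrt{5}\right)}$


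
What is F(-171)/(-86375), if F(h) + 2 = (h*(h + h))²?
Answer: -3420144322/86375 ≈ -39596.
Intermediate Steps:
F(h) = -2 + 4*h⁴ (F(h) = -2 + (h*(h + h))² = -2 + (h*(2*h))² = -2 + (2*h²)² = -2 + 4*h⁴)
F(-171)/(-86375) = (-2 + 4*(-171)⁴)/(-86375) = (-2 + 4*855036081)*(-1/86375) = (-2 + 3420144324)*(-1/86375) = 3420144322*(-1/86375) = -3420144322/86375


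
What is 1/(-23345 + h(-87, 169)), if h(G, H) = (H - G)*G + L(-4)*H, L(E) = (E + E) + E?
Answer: -1/47645 ≈ -2.0989e-5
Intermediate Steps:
L(E) = 3*E (L(E) = 2*E + E = 3*E)
h(G, H) = -12*H + G*(H - G) (h(G, H) = (H - G)*G + (3*(-4))*H = G*(H - G) - 12*H = -12*H + G*(H - G))
1/(-23345 + h(-87, 169)) = 1/(-23345 + (-1*(-87)² - 12*169 - 87*169)) = 1/(-23345 + (-1*7569 - 2028 - 14703)) = 1/(-23345 + (-7569 - 2028 - 14703)) = 1/(-23345 - 24300) = 1/(-47645) = -1/47645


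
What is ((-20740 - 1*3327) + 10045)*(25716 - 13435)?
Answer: -172204182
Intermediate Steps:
((-20740 - 1*3327) + 10045)*(25716 - 13435) = ((-20740 - 3327) + 10045)*12281 = (-24067 + 10045)*12281 = -14022*12281 = -172204182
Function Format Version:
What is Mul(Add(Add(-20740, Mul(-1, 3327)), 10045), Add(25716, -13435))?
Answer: -172204182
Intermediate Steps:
Mul(Add(Add(-20740, Mul(-1, 3327)), 10045), Add(25716, -13435)) = Mul(Add(Add(-20740, -3327), 10045), 12281) = Mul(Add(-24067, 10045), 12281) = Mul(-14022, 12281) = -172204182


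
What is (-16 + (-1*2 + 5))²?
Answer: 169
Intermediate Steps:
(-16 + (-1*2 + 5))² = (-16 + (-2 + 5))² = (-16 + 3)² = (-13)² = 169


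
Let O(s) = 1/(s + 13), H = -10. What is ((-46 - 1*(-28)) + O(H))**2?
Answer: 2809/9 ≈ 312.11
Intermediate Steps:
O(s) = 1/(13 + s)
((-46 - 1*(-28)) + O(H))**2 = ((-46 - 1*(-28)) + 1/(13 - 10))**2 = ((-46 + 28) + 1/3)**2 = (-18 + 1/3)**2 = (-53/3)**2 = 2809/9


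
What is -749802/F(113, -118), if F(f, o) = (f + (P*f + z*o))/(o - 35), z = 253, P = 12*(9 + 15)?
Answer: 114719706/2803 ≈ 40928.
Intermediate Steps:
P = 288 (P = 12*24 = 288)
F(f, o) = (253*o + 289*f)/(-35 + o) (F(f, o) = (f + (288*f + 253*o))/(o - 35) = (f + (253*o + 288*f))/(-35 + o) = (253*o + 289*f)/(-35 + o))
-749802/F(113, -118) = -749802*(-35 - 118)/(253*(-118) + 289*113) = -749802*(-153/(-29854 + 32657)) = -749802/((-1/153*2803)) = -749802/(-2803/153) = -749802*(-153/2803) = 114719706/2803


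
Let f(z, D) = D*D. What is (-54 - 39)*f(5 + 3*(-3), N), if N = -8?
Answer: -5952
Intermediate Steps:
f(z, D) = D**2
(-54 - 39)*f(5 + 3*(-3), N) = (-54 - 39)*(-8)**2 = -93*64 = -5952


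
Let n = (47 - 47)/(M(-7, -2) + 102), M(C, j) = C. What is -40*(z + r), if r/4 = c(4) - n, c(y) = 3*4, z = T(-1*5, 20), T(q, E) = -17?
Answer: -1240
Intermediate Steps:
z = -17
c(y) = 12
n = 0 (n = (47 - 47)/(-7 + 102) = 0/95 = 0*(1/95) = 0)
r = 48 (r = 4*(12 - 1*0) = 4*(12 + 0) = 4*12 = 48)
-40*(z + r) = -40*(-17 + 48) = -40*31 = -1240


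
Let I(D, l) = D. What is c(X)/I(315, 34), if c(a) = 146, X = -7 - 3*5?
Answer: 146/315 ≈ 0.46349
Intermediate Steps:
X = -22 (X = -7 - 15 = -22)
c(X)/I(315, 34) = 146/315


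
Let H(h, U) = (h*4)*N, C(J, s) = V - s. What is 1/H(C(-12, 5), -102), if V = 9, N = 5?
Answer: 1/80 ≈ 0.012500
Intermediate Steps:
C(J, s) = 9 - s
H(h, U) = 20*h (H(h, U) = (h*4)*5 = (4*h)*5 = 20*h)
1/H(C(-12, 5), -102) = 1/(20*(9 - 1*5)) = 1/(20*(9 - 5)) = 1/(20*4) = 1/80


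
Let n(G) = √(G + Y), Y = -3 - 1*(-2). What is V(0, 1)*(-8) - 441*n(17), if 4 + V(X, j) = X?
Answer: -1732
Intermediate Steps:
Y = -1 (Y = -3 + 2 = -1)
n(G) = √(-1 + G) (n(G) = √(G - 1) = √(-1 + G))
V(X, j) = -4 + X
V(0, 1)*(-8) - 441*n(17) = (-4 + 0)*(-8) - 441*√(-1 + 17) = -4*(-8) - 441*√16 = 32 - 441*4 = 32 - 1764 = -1732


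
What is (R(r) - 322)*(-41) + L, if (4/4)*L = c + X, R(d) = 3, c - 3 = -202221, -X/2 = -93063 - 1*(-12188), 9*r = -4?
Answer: -27389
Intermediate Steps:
r = -4/9 (r = (1/9)*(-4) = -4/9 ≈ -0.44444)
X = 161750 (X = -2*(-93063 - 1*(-12188)) = -2*(-93063 + 12188) = -2*(-80875) = 161750)
c = -202218 (c = 3 - 202221 = -202218)
L = -40468 (L = -202218 + 161750 = -40468)
(R(r) - 322)*(-41) + L = (3 - 322)*(-41) - 40468 = -319*(-41) - 40468 = 13079 - 40468 = -27389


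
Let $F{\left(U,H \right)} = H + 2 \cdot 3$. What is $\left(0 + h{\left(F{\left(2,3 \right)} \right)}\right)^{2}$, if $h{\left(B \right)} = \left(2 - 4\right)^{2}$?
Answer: $16$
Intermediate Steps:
$F{\left(U,H \right)} = 6 + H$ ($F{\left(U,H \right)} = H + 6 = 6 + H$)
$h{\left(B \right)} = 4$ ($h{\left(B \right)} = \left(-2\right)^{2} = 4$)
$\left(0 + h{\left(F{\left(2,3 \right)} \right)}\right)^{2} = \left(0 + 4\right)^{2} = 4^{2} = 16$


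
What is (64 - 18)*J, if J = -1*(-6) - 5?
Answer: 46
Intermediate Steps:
J = 1 (J = 6 - 5 = 1)
(64 - 18)*J = (64 - 18)*1 = 46*1 = 46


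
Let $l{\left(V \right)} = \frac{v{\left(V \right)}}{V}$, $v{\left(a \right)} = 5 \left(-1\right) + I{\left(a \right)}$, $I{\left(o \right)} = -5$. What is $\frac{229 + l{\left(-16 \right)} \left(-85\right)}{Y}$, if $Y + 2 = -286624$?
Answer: $- \frac{7}{11408} \approx -0.0006136$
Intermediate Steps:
$Y = -286626$ ($Y = -2 - 286624 = -286626$)
$v{\left(a \right)} = -10$ ($v{\left(a \right)} = 5 \left(-1\right) - 5 = -5 - 5 = -10$)
$l{\left(V \right)} = - \frac{10}{V}$
$\frac{229 + l{\left(-16 \right)} \left(-85\right)}{Y} = \frac{229 + - \frac{10}{-16} \left(-85\right)}{-286626} = \left(229 + \left(-10\right) \left(- \frac{1}{16}\right) \left(-85\right)\right) \left(- \frac{1}{286626}\right) = \left(229 + \frac{5}{8} \left(-85\right)\right) \left(- \frac{1}{286626}\right) = \left(229 - \frac{425}{8}\right) \left(- \frac{1}{286626}\right) = \frac{1407}{8} \left(- \frac{1}{286626}\right) = - \frac{7}{11408}$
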